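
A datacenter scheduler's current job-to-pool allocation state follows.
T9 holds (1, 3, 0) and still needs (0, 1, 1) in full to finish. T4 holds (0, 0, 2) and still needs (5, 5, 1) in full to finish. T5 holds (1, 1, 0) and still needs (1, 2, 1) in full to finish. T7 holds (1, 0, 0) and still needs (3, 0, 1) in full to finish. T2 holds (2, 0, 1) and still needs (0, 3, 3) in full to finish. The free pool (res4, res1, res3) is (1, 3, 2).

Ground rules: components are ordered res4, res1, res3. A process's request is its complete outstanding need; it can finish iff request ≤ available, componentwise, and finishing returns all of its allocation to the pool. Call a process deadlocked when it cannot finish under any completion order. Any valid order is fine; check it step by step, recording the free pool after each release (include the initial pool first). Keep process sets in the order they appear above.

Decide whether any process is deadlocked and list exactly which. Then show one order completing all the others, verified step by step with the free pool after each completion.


Deadlocked: T4 and T2.
Key observation: after T5, T9, T7 the pool peaks at (4, 7, 2), and each blocked process is short somewhere: T4 on res4; T2 on res3.
One completion order for the rest: T5, T9, T7. Step-by-step check:
  pool = (1, 3, 2)
  run T5 (needs (1, 2, 1), free (1, 3, 2)); after release of (1, 1, 0) the pool is (2, 4, 2)
  run T9 (needs (0, 1, 1), free (2, 4, 2)); after release of (1, 3, 0) the pool is (3, 7, 2)
  run T7 (needs (3, 0, 1), free (3, 7, 2)); after release of (1, 0, 0) the pool is (4, 7, 2)
The stuck group stays short no matter what:
  T4 still needs (5, 5, 1) but only (4, 7, 2) is free — short on res4
  T2 still needs (0, 3, 3) but only (4, 7, 2) is free — short on res3


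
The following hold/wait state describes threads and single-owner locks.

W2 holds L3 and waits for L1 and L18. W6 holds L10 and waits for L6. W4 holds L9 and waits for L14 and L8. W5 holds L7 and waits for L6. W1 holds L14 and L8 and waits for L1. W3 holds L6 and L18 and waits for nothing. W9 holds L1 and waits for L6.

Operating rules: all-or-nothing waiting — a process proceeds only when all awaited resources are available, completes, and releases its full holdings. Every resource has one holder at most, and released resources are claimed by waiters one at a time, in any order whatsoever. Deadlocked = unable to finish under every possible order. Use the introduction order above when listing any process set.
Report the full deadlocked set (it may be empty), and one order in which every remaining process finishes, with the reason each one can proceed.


No process is deadlocked.
Key observation: no waiting chain loops back on itself — every chain ends at a process that waits on nothing, so everyone eventually runs.
The rest can finish in the order W3, W6, W5, W9, W1, W2, W4.
Check, step by step:
  W3 waits on nothing -> runs at once and releases L6 and L18
  run W6 (all its waits — L6 — are resolved); releases L10
  run W5 (all its waits — L6 — are resolved); releases L7
  run W9 (all its waits — L6 — are resolved); releases L1
  run W1 (all its waits — L1 — are resolved); releases L14 and L8
  run W2 (all its waits — L1 and L18 — are resolved); releases L3
  run W4 (all its waits — L14 and L8 — are resolved); releases L9


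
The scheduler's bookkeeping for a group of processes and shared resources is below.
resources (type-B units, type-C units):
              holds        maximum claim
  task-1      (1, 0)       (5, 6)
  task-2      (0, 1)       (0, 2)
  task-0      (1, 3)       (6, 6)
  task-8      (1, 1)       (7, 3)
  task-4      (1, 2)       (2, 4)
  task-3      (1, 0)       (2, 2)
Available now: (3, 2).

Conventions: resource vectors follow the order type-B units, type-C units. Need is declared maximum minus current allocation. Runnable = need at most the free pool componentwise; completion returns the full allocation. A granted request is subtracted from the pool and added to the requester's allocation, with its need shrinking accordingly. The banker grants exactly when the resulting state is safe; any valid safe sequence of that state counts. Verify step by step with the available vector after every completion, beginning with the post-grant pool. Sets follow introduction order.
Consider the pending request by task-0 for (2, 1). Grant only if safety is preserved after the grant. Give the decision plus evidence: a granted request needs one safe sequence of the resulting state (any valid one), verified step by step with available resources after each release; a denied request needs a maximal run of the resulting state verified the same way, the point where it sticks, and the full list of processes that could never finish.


GRANT — the state after the grant stays safe, e.g. via task-2, task-4, task-3, task-0, task-8, task-1.
Key observation: with (1, 1) left after the transfer, task-2 can run at once — the state stays safe.
Check on the post-grant state, step by step:
  pool = (1, 1)
  run task-2 (needs (0, 1), free (1, 1)); after release of (0, 1) the pool is (1, 2)
  run task-4 (needs (1, 2), free (1, 2)); after release of (1, 2) the pool is (2, 4)
  run task-3 (needs (1, 2), free (2, 4)); after release of (1, 0) the pool is (3, 4)
  run task-0 (needs (3, 2), free (3, 4)); after release of (3, 4) the pool is (6, 8)
  run task-8 (needs (6, 2), free (6, 8)); after release of (1, 1) the pool is (7, 9)
  run task-1 (needs (4, 6), free (7, 9)); after release of (1, 0) the pool is (8, 9)


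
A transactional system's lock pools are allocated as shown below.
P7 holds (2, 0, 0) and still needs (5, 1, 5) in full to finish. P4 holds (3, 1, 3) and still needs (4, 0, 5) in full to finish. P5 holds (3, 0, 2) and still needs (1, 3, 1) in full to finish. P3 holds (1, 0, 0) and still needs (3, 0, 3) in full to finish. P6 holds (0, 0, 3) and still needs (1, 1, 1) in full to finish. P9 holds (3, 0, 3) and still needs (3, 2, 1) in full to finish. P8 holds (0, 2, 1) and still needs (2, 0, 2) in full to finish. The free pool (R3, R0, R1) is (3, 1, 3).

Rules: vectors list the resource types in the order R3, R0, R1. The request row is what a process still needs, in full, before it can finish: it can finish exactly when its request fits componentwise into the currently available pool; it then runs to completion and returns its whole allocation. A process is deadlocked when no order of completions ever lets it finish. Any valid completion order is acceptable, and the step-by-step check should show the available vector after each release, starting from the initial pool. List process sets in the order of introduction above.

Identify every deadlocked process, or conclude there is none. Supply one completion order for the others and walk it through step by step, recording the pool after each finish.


Nothing here is deadlocked.
Key observation: beginning at P6, releases accumulate fast enough that every process eventually fits.
One completion order for the rest: P6, P3, P4, P8, P7, P5, P9. Walking it through:
  pool = (3, 1, 3)
  P6: need (1, 1, 1) fits (3, 1, 3); releases (0, 0, 3), pool now (3, 1, 6)
  P3: need (3, 0, 3) fits (3, 1, 6); releases (1, 0, 0), pool now (4, 1, 6)
  P4: need (4, 0, 5) fits (4, 1, 6); releases (3, 1, 3), pool now (7, 2, 9)
  P8: need (2, 0, 2) fits (7, 2, 9); releases (0, 2, 1), pool now (7, 4, 10)
  P7: need (5, 1, 5) fits (7, 4, 10); releases (2, 0, 0), pool now (9, 4, 10)
  P5: need (1, 3, 1) fits (9, 4, 10); releases (3, 0, 2), pool now (12, 4, 12)
  P9: need (3, 2, 1) fits (12, 4, 12); releases (3, 0, 3), pool now (15, 4, 15)


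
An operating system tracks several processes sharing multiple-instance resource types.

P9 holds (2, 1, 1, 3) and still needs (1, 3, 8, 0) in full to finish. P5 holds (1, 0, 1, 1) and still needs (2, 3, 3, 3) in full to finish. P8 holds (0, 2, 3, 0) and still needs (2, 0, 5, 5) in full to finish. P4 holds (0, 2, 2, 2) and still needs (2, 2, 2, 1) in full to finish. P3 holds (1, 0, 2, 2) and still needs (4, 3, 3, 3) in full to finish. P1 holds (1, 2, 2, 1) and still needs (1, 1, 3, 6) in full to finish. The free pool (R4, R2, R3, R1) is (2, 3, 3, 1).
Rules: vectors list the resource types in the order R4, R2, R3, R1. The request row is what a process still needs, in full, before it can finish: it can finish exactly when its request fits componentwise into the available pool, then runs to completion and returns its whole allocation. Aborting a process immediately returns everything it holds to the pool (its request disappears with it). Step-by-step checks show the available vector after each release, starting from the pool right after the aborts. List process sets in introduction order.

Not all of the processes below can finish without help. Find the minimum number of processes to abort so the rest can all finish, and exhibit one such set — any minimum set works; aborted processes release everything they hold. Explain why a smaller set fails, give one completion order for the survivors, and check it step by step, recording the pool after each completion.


Minimum abort set: P1.
Key observation: aborting P1 returns (1, 2, 2, 1), and P8 — hopeless before — runs at step 3 with the returned capacity in the pool.
Why nothing smaller works: aborting no one leaves the state deadlocked as given.
One survivor order: P4, P5, P8, P3, P9. Step-by-step check (post-abort pool first):
  pool = (3, 5, 5, 2)
  P4: need (2, 2, 2, 1) fits (3, 5, 5, 2); releases (0, 2, 2, 2), pool now (3, 7, 7, 4)
  P5: need (2, 3, 3, 3) fits (3, 7, 7, 4); releases (1, 0, 1, 1), pool now (4, 7, 8, 5)
  P8: need (2, 0, 5, 5) fits (4, 7, 8, 5); releases (0, 2, 3, 0), pool now (4, 9, 11, 5)
  P3: need (4, 3, 3, 3) fits (4, 9, 11, 5); releases (1, 0, 2, 2), pool now (5, 9, 13, 7)
  P9: need (1, 3, 8, 0) fits (5, 9, 13, 7); releases (2, 1, 1, 3), pool now (7, 10, 14, 10)


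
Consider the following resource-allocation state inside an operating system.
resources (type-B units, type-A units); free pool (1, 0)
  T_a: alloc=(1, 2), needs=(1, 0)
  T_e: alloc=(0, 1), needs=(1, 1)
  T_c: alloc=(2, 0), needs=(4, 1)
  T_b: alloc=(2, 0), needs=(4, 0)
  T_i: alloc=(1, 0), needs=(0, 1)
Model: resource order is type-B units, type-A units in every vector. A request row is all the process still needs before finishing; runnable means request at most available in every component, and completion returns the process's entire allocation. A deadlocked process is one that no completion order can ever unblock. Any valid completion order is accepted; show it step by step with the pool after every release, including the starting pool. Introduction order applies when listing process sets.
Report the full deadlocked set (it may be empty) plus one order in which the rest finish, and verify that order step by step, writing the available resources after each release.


Deadlocked set: T_c and T_b.
Key observation: after T_a, T_e, T_i complete, (3, 3) is the best the pool ever gets, yet each leftover process wants more type-B units.
One completion order for the rest: T_a, T_e, T_i. Verifying each step:
  pool = (1, 0)
  T_a: need (1, 0) fits (1, 0); releases (1, 2), pool now (2, 2)
  T_e: need (1, 1) fits (2, 2); releases (0, 1), pool now (2, 3)
  T_i: need (0, 1) fits (2, 3); releases (1, 0), pool now (3, 3)
The stuck group stays short no matter what:
  T_c still needs (4, 1) but only (3, 3) is free — short on type-B units
  T_b still needs (4, 0) but only (3, 3) is free — short on type-B units


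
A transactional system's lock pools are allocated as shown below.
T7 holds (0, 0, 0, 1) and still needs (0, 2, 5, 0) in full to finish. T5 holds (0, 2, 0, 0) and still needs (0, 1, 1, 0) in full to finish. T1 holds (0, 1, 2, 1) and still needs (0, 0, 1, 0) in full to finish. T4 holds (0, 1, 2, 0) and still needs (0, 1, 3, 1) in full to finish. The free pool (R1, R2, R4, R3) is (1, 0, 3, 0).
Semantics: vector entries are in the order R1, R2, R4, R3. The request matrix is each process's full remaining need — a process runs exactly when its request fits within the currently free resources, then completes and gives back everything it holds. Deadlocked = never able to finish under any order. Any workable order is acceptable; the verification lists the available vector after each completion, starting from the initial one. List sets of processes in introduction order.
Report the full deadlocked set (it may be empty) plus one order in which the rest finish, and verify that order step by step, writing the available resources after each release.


The deadlocked set is empty.
Key observation: beginning at T1, releases accumulate fast enough that every process eventually fits.
The rest can finish in the order T1, T4, T7, T5. Step-by-step check:
  pool = (1, 0, 3, 0)
  T1: need (0, 0, 1, 0) fits (1, 0, 3, 0); releases (0, 1, 2, 1), pool now (1, 1, 5, 1)
  T4: need (0, 1, 3, 1) fits (1, 1, 5, 1); releases (0, 1, 2, 0), pool now (1, 2, 7, 1)
  T7: need (0, 2, 5, 0) fits (1, 2, 7, 1); releases (0, 0, 0, 1), pool now (1, 2, 7, 2)
  T5: need (0, 1, 1, 0) fits (1, 2, 7, 2); releases (0, 2, 0, 0), pool now (1, 4, 7, 2)


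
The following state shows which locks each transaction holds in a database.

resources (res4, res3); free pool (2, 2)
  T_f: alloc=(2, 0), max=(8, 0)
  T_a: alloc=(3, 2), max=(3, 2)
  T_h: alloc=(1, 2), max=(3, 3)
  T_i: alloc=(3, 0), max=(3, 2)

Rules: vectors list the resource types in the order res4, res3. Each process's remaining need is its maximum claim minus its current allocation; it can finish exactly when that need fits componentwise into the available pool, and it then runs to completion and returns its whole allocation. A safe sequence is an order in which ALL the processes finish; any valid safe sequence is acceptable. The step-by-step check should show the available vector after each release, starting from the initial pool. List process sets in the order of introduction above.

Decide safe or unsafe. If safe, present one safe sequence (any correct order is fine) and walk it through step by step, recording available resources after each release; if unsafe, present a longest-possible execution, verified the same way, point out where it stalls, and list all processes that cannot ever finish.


SAFE — a valid safe sequence is T_a, T_h, T_i, T_f.
Key observation: the order never hits an exact fit; T_h is the first step at the minimum slack of 3 on its requested resources ((2, 1), (5, 4) free).
Check, step by step:
  pool = (2, 2)
  T_a needs (0, 0) <= (2, 2) -> finishes; pool += (3, 2) = (5, 4)
  T_h needs (2, 1) <= (5, 4) -> finishes; pool += (1, 2) = (6, 6)
  T_i needs (0, 2) <= (6, 6) -> finishes; pool += (3, 0) = (9, 6)
  T_f needs (6, 0) <= (9, 6) -> finishes; pool += (2, 0) = (11, 6)


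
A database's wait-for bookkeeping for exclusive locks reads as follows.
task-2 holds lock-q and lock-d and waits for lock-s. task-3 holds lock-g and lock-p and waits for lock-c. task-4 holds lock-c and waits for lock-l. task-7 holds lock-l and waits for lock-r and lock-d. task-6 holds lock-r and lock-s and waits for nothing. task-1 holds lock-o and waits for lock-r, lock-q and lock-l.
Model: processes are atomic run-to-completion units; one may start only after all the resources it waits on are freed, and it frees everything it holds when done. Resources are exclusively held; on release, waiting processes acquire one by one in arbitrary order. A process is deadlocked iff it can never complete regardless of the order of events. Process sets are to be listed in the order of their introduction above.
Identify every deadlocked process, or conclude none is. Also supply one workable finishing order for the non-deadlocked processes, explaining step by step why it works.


Nothing here is deadlocked.
Key observation: there is no circular wait here — follow any chain and it reaches a process that is free to run now.
The rest can finish in the order task-6, task-2, task-7, task-4, task-1, task-3.
Verifying each step:
  task-6: no waits; runs immediately, freeing lock-r and lock-s
  run task-2 (all its waits — lock-s — are resolved); releases lock-q and lock-d
  run task-7 (all its waits — lock-r and lock-d — are resolved); releases lock-l
  run task-4 (all its waits — lock-l — are resolved); releases lock-c
  run task-1 (all its waits — lock-r, lock-q and lock-l — are resolved); releases lock-o
  run task-3 (all its waits — lock-c — are resolved); releases lock-g and lock-p


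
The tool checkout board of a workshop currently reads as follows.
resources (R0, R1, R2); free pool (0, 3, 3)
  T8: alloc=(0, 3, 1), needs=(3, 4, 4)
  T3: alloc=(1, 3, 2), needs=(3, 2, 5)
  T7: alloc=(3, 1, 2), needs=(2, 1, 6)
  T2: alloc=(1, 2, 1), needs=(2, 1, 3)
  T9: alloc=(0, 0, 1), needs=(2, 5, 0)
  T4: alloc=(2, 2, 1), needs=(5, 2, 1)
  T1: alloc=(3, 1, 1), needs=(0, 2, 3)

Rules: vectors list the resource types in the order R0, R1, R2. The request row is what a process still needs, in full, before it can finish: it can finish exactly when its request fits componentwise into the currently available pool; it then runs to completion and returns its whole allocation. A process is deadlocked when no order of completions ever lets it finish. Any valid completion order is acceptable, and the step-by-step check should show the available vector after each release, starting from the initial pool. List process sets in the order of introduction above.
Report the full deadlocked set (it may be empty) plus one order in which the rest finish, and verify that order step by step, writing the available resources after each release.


No process is deadlocked.
Key observation: no deadlock: T1 fits now, and the freed resources carry the rest through.
The rest can finish in the order T1, T8, T9, T7, T2, T3, T4. Walking it through:
  pool = (0, 3, 3)
  run T1 (needs (0, 2, 3), free (0, 3, 3)); after release of (3, 1, 1) the pool is (3, 4, 4)
  run T8 (needs (3, 4, 4), free (3, 4, 4)); after release of (0, 3, 1) the pool is (3, 7, 5)
  run T9 (needs (2, 5, 0), free (3, 7, 5)); after release of (0, 0, 1) the pool is (3, 7, 6)
  run T7 (needs (2, 1, 6), free (3, 7, 6)); after release of (3, 1, 2) the pool is (6, 8, 8)
  run T2 (needs (2, 1, 3), free (6, 8, 8)); after release of (1, 2, 1) the pool is (7, 10, 9)
  run T3 (needs (3, 2, 5), free (7, 10, 9)); after release of (1, 3, 2) the pool is (8, 13, 11)
  run T4 (needs (5, 2, 1), free (8, 13, 11)); after release of (2, 2, 1) the pool is (10, 15, 12)


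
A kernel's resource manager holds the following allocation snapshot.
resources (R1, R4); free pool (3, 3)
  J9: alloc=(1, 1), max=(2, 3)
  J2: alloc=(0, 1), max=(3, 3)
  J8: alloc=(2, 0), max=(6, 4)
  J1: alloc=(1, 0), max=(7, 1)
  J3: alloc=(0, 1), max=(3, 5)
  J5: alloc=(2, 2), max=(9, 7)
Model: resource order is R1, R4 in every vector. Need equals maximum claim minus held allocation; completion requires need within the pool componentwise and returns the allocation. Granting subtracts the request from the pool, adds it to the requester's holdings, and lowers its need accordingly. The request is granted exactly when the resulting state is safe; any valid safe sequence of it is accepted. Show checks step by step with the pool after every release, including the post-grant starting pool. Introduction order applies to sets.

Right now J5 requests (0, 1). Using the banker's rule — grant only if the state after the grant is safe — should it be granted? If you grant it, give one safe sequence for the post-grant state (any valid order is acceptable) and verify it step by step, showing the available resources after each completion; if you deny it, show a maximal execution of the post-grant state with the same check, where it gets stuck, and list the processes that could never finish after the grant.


GRANT — the state after the grant stays safe, e.g. via J9, J2, J8, J3, J1, J5.
Key observation: even at the reduced pool (3, 2), J9 fits immediately, so safety survives the grant.
Step-by-step check of the post-grant state:
  pool = (3, 2)
  J9: need (1, 2) fits (3, 2); releases (1, 1), pool now (4, 3)
  J2: need (3, 2) fits (4, 3); releases (0, 1), pool now (4, 4)
  J8: need (4, 4) fits (4, 4); releases (2, 0), pool now (6, 4)
  J3: need (3, 4) fits (6, 4); releases (0, 1), pool now (6, 5)
  J1: need (6, 1) fits (6, 5); releases (1, 0), pool now (7, 5)
  J5: need (7, 4) fits (7, 5); releases (2, 3), pool now (9, 8)


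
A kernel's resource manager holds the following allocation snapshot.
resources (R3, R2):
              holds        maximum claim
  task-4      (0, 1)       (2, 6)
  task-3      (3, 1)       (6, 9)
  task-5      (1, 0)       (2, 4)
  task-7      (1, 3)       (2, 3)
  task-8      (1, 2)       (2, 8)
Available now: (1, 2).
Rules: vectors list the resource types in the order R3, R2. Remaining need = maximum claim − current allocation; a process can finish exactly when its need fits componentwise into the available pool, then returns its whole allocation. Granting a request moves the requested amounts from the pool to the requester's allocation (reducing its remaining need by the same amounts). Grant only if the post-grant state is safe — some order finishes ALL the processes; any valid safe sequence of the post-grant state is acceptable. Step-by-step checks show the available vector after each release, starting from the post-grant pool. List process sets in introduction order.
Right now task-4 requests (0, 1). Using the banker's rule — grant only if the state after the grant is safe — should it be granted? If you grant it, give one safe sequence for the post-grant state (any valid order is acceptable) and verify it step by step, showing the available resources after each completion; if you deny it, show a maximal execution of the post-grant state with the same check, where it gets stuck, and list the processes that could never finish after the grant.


GRANT. The post-grant state is safe; one safe sequence: task-7, task-4, task-8, task-3, task-5.
Key observation: post-grant, (1, 1) remains, and an order beginning with task-7 completes everyone.
Check on the post-grant state, step by step:
  pool = (1, 1)
  task-7 needs (1, 0) <= (1, 1) -> finishes; pool += (1, 3) = (2, 4)
  task-4 needs (2, 4) <= (2, 4) -> finishes; pool += (0, 2) = (2, 6)
  task-8 needs (1, 6) <= (2, 6) -> finishes; pool += (1, 2) = (3, 8)
  task-3 needs (3, 8) <= (3, 8) -> finishes; pool += (3, 1) = (6, 9)
  task-5 needs (1, 4) <= (6, 9) -> finishes; pool += (1, 0) = (7, 9)


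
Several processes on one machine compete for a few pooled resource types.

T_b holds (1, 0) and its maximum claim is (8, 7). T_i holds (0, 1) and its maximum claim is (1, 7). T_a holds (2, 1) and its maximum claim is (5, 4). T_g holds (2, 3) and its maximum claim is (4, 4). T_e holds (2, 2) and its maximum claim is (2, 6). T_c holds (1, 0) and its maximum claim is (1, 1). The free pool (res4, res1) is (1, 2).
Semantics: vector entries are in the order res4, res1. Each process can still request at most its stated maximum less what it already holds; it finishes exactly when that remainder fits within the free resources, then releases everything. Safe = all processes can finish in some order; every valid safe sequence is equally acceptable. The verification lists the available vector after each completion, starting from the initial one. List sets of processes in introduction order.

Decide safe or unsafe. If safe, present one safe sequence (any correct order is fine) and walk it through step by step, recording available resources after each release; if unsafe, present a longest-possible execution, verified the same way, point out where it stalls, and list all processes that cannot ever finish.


SAFE — a valid safe sequence is T_c, T_g, T_a, T_i, T_e, T_b.
Key observation: reading the order forward, T_g is the first process whose need (2, 1) meets the free pool (2, 2) exactly on a resource it requests.
Walking it through:
  pool = (1, 2)
  T_c: need (0, 1) fits (1, 2); releases (1, 0), pool now (2, 2)
  T_g: need (2, 1) fits (2, 2); releases (2, 3), pool now (4, 5)
  T_a: need (3, 3) fits (4, 5); releases (2, 1), pool now (6, 6)
  T_i: need (1, 6) fits (6, 6); releases (0, 1), pool now (6, 7)
  T_e: need (0, 4) fits (6, 7); releases (2, 2), pool now (8, 9)
  T_b: need (7, 7) fits (8, 9); releases (1, 0), pool now (9, 9)


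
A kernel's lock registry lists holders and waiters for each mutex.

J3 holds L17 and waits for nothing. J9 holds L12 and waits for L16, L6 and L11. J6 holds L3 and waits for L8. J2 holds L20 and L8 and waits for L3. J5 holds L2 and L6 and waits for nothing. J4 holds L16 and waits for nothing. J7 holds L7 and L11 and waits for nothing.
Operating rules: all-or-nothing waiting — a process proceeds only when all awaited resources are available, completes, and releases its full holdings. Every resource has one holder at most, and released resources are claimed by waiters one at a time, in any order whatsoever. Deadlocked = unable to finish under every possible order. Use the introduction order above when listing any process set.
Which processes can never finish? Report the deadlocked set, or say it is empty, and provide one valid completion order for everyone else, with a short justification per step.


Deadlocked set: J6 and J2.
Key observation: the wait chain closes on itself along J6 -> J2 -> J6; no other process is dragged down with it.
The rest can finish in the order J3, J7, J5, J4, J9.
Check, step by step:
  J3 waits on nothing -> runs at once and releases L17
  J7 waits on nothing -> runs at once and releases L7 and L11
  J5 waits on nothing -> runs at once and releases L2 and L6
  J4 waits on nothing -> runs at once and releases L16
  J9: everything it awaited (L16, L6 and L11) is free; runs, freeing L12


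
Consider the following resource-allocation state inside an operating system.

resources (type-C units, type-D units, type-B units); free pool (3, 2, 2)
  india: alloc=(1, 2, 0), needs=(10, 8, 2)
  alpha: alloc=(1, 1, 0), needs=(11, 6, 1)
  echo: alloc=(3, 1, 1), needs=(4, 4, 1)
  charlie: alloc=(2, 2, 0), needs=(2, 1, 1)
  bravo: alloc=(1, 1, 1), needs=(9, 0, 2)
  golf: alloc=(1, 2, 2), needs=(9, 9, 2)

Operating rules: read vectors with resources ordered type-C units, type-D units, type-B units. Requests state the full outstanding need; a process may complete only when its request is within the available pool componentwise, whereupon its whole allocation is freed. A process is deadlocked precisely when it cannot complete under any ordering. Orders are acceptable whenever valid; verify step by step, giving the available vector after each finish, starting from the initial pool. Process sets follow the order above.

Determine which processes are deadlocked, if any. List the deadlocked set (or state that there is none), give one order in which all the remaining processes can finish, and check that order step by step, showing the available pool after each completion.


Deadlocked set: india, alpha, bravo and golf.
Key observation: type-C units is the bottleneck — with charlie, echo done the pool holds (8, 5, 3), short of every remaining need.
One completion order for the rest: charlie, echo. Step-by-step check:
  pool = (3, 2, 2)
  run charlie (needs (2, 1, 1), free (3, 2, 2)); after release of (2, 2, 0) the pool is (5, 4, 2)
  run echo (needs (4, 4, 1), free (5, 4, 2)); after release of (3, 1, 1) the pool is (8, 5, 3)
The stuck group stays short no matter what:
  india cannot run: need (10, 8, 2) vs free (8, 5, 3) (insufficient type-C units and type-D units)
  alpha cannot run: need (11, 6, 1) vs free (8, 5, 3) (insufficient type-C units and type-D units)
  bravo cannot run: need (9, 0, 2) vs free (8, 5, 3) (insufficient type-C units)
  golf cannot run: need (9, 9, 2) vs free (8, 5, 3) (insufficient type-C units and type-D units)


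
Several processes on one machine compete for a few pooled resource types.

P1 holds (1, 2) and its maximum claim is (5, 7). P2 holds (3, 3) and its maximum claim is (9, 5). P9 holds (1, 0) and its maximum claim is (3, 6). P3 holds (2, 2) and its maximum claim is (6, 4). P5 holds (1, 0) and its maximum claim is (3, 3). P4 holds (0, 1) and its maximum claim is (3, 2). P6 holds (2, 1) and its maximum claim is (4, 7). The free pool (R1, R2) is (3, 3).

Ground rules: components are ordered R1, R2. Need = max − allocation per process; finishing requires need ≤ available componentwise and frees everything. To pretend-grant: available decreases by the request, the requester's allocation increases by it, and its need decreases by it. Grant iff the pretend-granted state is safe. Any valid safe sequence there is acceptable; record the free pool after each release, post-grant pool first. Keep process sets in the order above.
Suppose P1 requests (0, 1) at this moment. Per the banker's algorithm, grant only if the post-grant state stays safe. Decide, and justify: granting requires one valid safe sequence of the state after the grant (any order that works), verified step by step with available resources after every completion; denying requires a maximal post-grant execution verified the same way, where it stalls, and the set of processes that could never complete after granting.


GRANT: granting preserves safety; a valid post-grant sequence is P4, P5, P3, P1, P2, P6, P9.
Key observation: the grant leaves (3, 2) free — enough for P4, whose release restarts the cascade.
Step-by-step check of the post-grant state:
  pool = (3, 2)
  P4: need (3, 1) fits (3, 2); releases (0, 1), pool now (3, 3)
  P5: need (2, 3) fits (3, 3); releases (1, 0), pool now (4, 3)
  P3: need (4, 2) fits (4, 3); releases (2, 2), pool now (6, 5)
  P1: need (4, 4) fits (6, 5); releases (1, 3), pool now (7, 8)
  P2: need (6, 2) fits (7, 8); releases (3, 3), pool now (10, 11)
  P6: need (2, 6) fits (10, 11); releases (2, 1), pool now (12, 12)
  P9: need (2, 6) fits (12, 12); releases (1, 0), pool now (13, 12)


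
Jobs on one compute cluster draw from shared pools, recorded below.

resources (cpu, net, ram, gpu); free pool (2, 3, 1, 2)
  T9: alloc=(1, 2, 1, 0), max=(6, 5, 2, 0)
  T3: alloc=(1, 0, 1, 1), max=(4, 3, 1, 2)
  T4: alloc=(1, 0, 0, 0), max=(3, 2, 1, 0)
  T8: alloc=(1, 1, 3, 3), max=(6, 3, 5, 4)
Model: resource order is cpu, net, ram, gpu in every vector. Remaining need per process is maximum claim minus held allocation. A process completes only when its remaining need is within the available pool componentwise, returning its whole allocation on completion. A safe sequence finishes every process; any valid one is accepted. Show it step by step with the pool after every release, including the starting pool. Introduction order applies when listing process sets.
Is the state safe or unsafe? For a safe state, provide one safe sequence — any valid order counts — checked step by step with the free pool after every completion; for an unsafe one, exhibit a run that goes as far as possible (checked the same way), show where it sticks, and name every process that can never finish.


The state is UNSAFE.
Key observation: the pool after T4, T3 is (4, 3, 2, 3); every surviving request exceeds it in cpu, so progress ends there.
Going as far as possible: T4, T3; after that, nothing fits. Step-by-step check:
  pool = (2, 3, 1, 2)
  run T4 (needs (2, 2, 1, 0), free (2, 3, 1, 2)); after release of (1, 0, 0, 0) the pool is (3, 3, 1, 2)
  run T3 (needs (3, 3, 0, 1), free (3, 3, 1, 2)); after release of (1, 0, 1, 1) the pool is (4, 3, 2, 3)
  blocked: T9 wants (5, 3, 1, 0), pool (4, 3, 2, 3) — not enough cpu
  blocked: T8 wants (5, 2, 2, 1), pool (4, 3, 2, 3) — not enough cpu
Never able to finish: T9 and T8.


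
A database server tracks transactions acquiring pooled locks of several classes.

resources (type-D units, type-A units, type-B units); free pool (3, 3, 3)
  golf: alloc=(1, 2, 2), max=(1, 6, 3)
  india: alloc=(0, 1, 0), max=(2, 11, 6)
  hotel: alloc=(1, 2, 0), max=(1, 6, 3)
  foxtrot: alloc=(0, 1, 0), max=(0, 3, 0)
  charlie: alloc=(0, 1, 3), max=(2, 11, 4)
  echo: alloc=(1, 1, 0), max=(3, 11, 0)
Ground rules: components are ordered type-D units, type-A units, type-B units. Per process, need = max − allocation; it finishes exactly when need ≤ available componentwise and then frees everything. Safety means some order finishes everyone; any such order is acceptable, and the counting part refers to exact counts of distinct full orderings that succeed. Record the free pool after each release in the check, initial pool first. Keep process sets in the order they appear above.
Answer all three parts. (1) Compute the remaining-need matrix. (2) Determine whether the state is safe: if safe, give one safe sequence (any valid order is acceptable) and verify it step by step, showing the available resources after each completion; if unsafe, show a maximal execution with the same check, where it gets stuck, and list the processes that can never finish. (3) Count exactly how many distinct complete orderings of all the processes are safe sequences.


(1) Remaining need (order type-D units, type-A units, type-B units):
  golf: (0, 4, 1)
  india: (2, 10, 6)
  hotel: (0, 4, 3)
  foxtrot: (0, 2, 0)
  charlie: (2, 10, 1)
  echo: (2, 10, 0)
(2) UNSAFE.
Key observation: even finishing foxtrot, golf, hotel leaves just (5, 8, 5) free — too little type-A units for any of the remaining processes.
The run foxtrot, golf, hotel cannot be extended any further. Verifying each step:
  pool = (3, 3, 3)
  foxtrot: need (0, 2, 0) fits (3, 3, 3); releases (0, 1, 0), pool now (3, 4, 3)
  golf: need (0, 4, 1) fits (3, 4, 3); releases (1, 2, 2), pool now (4, 6, 5)
  hotel: need (0, 4, 3) fits (4, 6, 5); releases (1, 2, 0), pool now (5, 8, 5)
  blocked: india wants (2, 10, 6), pool (5, 8, 5) — not enough type-A units and type-B units
  blocked: charlie wants (2, 10, 1), pool (5, 8, 5) — not enough type-A units
  blocked: echo wants (2, 10, 0), pool (5, 8, 5) — not enough type-A units
Permanently blocked: india, charlie and echo.
(3) The exact count: 0 of the possible complete orderings are safe sequences.


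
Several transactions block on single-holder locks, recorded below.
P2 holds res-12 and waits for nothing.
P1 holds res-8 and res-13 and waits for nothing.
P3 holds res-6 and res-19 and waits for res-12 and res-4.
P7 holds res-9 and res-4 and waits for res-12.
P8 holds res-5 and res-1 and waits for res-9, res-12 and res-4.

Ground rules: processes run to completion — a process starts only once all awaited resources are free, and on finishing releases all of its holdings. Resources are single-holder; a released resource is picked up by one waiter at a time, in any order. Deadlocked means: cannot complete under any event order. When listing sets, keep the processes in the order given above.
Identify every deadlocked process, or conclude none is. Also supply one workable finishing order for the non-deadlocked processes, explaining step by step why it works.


The deadlocked set is empty.
Key observation: no waiting chain loops back on itself — every chain ends at a process that waits on nothing, so everyone eventually runs.
One completion order for the rest: P2, P1, P7, P3, P8.
Check, step by step:
  P2 waits on nothing -> runs at once and releases res-12
  P1 waits on nothing -> runs at once and releases res-8 and res-13
  P7: everything it awaited (res-12) is free; runs, freeing res-9 and res-4
  P3: everything it awaited (res-12 and res-4) is free; runs, freeing res-6 and res-19
  P8: everything it awaited (res-9, res-12 and res-4) is free; runs, freeing res-5 and res-1


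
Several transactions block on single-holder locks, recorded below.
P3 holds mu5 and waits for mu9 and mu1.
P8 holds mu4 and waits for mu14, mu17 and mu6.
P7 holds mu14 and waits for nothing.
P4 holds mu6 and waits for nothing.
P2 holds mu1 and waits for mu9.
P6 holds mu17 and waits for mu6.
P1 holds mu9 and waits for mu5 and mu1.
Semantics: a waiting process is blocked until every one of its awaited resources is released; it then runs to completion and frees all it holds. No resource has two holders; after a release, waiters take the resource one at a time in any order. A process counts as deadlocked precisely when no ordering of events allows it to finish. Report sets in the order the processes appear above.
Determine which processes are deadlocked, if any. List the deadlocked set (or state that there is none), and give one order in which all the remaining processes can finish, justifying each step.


Deadlocked set: P3, P2 and P1.
Key observation: P3 -> P2 -> P1 -> P3 is a circular wait — nothing in it can go first; no other process is dragged down with it.
The rest can finish in the order P4, P6, P7, P8.
Check, step by step:
  run P4 (it waits on nothing); releases mu6
  P6: everything it awaited (mu6) is free; runs, freeing mu17
  run P7 (it waits on nothing); releases mu14
  P8: everything it awaited (mu14, mu17 and mu6) is free; runs, freeing mu4


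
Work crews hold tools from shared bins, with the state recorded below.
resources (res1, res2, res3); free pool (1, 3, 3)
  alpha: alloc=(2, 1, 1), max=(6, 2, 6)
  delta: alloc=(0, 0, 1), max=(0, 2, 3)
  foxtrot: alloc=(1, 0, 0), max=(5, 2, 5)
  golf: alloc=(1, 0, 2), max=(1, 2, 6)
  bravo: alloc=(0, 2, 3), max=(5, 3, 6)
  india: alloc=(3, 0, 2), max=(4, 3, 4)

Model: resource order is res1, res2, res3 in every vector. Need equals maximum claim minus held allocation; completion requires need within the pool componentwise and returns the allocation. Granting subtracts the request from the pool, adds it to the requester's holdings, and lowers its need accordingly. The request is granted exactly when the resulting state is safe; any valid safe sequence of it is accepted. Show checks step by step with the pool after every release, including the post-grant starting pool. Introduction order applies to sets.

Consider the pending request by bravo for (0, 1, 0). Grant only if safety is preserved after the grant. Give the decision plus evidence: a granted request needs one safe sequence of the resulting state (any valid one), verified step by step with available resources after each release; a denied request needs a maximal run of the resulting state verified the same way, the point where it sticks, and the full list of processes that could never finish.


DENY. Granting would leave the state unsafe.
Key observation: after delta, golf the pool peaks at (2, 2, 6), and each blocked process is short somewhere: alpha on res1; foxtrot on res1; bravo on res1; india on res2.
On the post-grant state, delta, golf is a maximal run — nothing extends it. Walking it through:
  pool = (1, 2, 3)
  run delta (needs (0, 2, 2), free (1, 2, 3)); after release of (0, 0, 1) the pool is (1, 2, 4)
  run golf (needs (0, 2, 4), free (1, 2, 4)); after release of (1, 0, 2) the pool is (2, 2, 6)
  alpha cannot run: need (4, 1, 5) vs free (2, 2, 6) (insufficient res1)
  foxtrot cannot run: need (4, 2, 5) vs free (2, 2, 6) (insufficient res1)
  bravo cannot run: need (5, 0, 3) vs free (2, 2, 6) (insufficient res1)
  india cannot run: need (1, 3, 2) vs free (2, 2, 6) (insufficient res2)
Post-grant, the permanently blocked set is alpha, foxtrot, bravo and india.


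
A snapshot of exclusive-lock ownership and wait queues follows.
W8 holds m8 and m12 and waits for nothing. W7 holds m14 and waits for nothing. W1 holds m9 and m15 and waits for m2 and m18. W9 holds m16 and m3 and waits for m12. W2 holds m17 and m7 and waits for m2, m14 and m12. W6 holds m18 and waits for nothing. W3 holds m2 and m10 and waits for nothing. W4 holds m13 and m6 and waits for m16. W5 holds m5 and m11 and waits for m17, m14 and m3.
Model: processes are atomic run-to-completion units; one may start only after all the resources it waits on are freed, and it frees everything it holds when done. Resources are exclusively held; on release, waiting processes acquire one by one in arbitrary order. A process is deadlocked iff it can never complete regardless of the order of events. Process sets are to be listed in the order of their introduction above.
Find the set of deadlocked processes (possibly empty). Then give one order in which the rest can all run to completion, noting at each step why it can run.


No process is deadlocked.
Key observation: the wait graph is acyclic; completion cascades from the unblocked processes through everyone else.
One completion order for the rest: W8, W7, W3, W6, W9, W4, W2, W5, W1.
Step-by-step check:
  W8 waits on nothing -> runs at once and releases m8 and m12
  W7 waits on nothing -> runs at once and releases m14
  W3 waits on nothing -> runs at once and releases m2 and m10
  W6 waits on nothing -> runs at once and releases m18
  run W9 (all its waits — m12 — are resolved); releases m16 and m3
  run W4 (all its waits — m16 — are resolved); releases m13 and m6
  run W2 (all its waits — m2, m14 and m12 — are resolved); releases m17 and m7
  run W5 (all its waits — m17, m14 and m3 — are resolved); releases m5 and m11
  run W1 (all its waits — m2 and m18 — are resolved); releases m9 and m15
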